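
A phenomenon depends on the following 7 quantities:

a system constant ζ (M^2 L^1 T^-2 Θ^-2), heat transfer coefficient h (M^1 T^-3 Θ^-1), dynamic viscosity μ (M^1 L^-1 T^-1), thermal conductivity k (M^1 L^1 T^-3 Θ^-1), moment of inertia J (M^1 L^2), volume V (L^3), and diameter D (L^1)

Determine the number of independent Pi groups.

3

There are 7 variables and 4 base dimensions (M, L, T, Θ).
The dimension matrix has rank 4.
Independent dimensionless groups: 7 − 4 = 3.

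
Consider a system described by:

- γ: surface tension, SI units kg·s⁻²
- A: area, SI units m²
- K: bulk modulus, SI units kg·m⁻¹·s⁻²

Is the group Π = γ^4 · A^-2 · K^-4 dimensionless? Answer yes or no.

yes

Sum the exponent of each base dimension across the product:
  M: 4·[γ]_M − 2·[A]_M − 4·[K]_M = 4·(1) − 2·(0) − 4·(1) = 0
  L: 4·[γ]_L − 2·[A]_L − 4·[K]_L = 4·(0) − 2·(2) − 4·(-1) = 0
  T: 4·[γ]_T − 2·[A]_T − 4·[K]_T = 4·(-2) − 2·(0) − 4·(-2) = 0
  Θ: 4·[γ]_Θ − 2·[A]_Θ − 4·[K]_Θ = 4·(0) − 2·(0) − 4·(0) = 0
All base exponents vanish — dimensionless.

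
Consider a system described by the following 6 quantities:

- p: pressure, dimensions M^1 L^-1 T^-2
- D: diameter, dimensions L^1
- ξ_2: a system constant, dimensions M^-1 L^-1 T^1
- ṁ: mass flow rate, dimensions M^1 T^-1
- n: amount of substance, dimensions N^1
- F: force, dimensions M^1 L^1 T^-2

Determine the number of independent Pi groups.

There are 6 variables and 4 base dimensions (M, L, T, N).
The dimension matrix has rank 4.
Independent dimensionless groups: 6 − 4 = 2.

2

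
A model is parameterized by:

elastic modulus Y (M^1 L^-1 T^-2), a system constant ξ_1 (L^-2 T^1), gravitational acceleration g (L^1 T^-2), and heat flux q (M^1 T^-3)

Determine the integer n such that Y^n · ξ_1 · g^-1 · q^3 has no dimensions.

Balance the M exponent: (1)·n from Y, plus (0) − (0) + 3·(1) = 3 from the rest, must sum to zero.
n + 3 = 0, so n = -3.

-3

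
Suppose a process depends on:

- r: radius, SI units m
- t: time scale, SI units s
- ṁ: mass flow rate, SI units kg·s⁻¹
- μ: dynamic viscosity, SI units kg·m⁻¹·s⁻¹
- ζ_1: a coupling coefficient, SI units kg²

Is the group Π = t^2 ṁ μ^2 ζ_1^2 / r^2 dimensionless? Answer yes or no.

no

Sum the exponent of each base dimension across the product:
  M: −2·[r]_M + 2·[t]_M + [ṁ]_M + 2·[μ]_M + 2·[ζ_1]_M = −2·(0) + 2·(0) + (1) + 2·(1) + 2·(2) = 7
  L: −2·[r]_L + 2·[t]_L + [ṁ]_L + 2·[μ]_L + 2·[ζ_1]_L = −2·(1) + 2·(0) + (0) + 2·(-1) + 2·(0) = -4
  T: −2·[r]_T + 2·[t]_T + [ṁ]_T + 2·[μ]_T + 2·[ζ_1]_T = −2·(0) + 2·(1) + (-1) + 2·(-1) + 2·(0) = -1
Net dimensions [M⁷ L⁻⁴ T⁻¹] ≠ [1] — not dimensionless.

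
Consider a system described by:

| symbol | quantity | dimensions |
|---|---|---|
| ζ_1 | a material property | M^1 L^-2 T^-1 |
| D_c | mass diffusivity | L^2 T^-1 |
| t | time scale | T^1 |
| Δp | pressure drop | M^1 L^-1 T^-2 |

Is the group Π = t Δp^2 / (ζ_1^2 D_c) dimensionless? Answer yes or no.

Sum the exponent of each base dimension across the product:
  M: −2·[ζ_1]_M − [D_c]_M + [t]_M + 2·[Δp]_M = −2·(1) − (0) + (0) + 2·(1) = 0
  L: −2·[ζ_1]_L − [D_c]_L + [t]_L + 2·[Δp]_L = −2·(-2) − (2) + (0) + 2·(-1) = 0
  T: −2·[ζ_1]_T − [D_c]_T + [t]_T + 2·[Δp]_T = −2·(-1) − (-1) + (1) + 2·(-2) = 0
All base exponents vanish — dimensionless.

yes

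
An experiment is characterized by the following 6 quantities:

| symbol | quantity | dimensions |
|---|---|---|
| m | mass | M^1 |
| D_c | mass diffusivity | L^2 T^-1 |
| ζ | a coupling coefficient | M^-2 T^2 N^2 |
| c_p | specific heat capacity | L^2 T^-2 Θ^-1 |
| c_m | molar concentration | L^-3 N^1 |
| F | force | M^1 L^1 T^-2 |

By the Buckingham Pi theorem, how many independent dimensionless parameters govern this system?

There are 6 variables and 5 base dimensions (M, L, T, Θ, N).
The dimension matrix has rank 5.
Independent dimensionless groups: 6 − 5 = 1.

1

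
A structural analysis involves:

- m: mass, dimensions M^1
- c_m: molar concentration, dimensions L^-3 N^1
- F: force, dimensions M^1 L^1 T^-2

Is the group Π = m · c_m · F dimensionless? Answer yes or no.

Sum the exponent of each base dimension across the product:
  M: [m]_M + [c_m]_M + [F]_M = (1) + (0) + (1) = 2
  L: [m]_L + [c_m]_L + [F]_L = (0) + (-3) + (1) = -2
  T: [m]_T + [c_m]_T + [F]_T = (0) + (0) + (-2) = -2
  N: [m]_N + [c_m]_N + [F]_N = (0) + (1) + (0) = 1
Net dimensions [M² L⁻² T⁻² N] ≠ [1] — not dimensionless.

no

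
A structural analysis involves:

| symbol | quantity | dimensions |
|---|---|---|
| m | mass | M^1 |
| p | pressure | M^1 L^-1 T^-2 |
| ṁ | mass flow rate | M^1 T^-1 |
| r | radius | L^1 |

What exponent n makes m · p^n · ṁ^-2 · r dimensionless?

Balance the M exponent: (1)·n from p, plus (1) − 2·(1) + (0) = -1 from the rest, must sum to zero.
n − 1 = 0, so n = 1.

1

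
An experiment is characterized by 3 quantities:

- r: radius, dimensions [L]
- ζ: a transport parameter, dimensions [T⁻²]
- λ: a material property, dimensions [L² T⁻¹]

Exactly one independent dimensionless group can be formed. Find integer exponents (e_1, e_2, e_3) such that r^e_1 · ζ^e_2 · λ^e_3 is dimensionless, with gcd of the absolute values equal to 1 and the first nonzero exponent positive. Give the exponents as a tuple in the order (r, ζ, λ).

L: e_1·(1) + e_2·(0) + e_3·(2) = 0
T: e_1·(0) + e_2·(-2) + e_3·(-1) = 0
Solving this homogeneous linear system for the smallest-integer solution (first nonzero entry positive) gives (4, 1, -2).

(4, 1, -2)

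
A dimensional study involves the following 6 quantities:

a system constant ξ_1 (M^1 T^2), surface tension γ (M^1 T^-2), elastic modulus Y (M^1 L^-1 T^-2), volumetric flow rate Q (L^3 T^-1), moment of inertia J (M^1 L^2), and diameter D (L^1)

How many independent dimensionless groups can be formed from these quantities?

3

There are 6 variables and 3 base dimensions (M, L, T).
The dimension matrix has rank 3.
Independent dimensionless groups: 6 − 3 = 3.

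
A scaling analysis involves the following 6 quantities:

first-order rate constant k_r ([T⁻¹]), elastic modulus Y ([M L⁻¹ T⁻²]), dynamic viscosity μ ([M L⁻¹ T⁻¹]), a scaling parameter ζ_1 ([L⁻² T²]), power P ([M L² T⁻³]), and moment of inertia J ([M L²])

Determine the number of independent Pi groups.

3

There are 6 variables and 3 base dimensions (M, L, T).
The dimension matrix has rank 3.
Independent dimensionless groups: 6 − 3 = 3.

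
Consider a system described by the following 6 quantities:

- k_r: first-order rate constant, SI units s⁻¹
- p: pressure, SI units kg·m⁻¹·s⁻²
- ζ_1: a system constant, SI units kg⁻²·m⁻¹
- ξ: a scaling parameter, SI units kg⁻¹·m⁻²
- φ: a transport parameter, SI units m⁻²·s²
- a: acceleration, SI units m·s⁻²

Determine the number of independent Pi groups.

There are 6 variables and 3 base dimensions (M, L, T).
The dimension matrix has rank 3.
Independent dimensionless groups: 6 − 3 = 3.

3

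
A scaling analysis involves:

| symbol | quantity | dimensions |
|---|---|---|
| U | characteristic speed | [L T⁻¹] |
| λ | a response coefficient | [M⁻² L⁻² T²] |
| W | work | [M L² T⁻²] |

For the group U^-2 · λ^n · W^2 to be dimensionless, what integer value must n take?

1

Balance the M exponent: (-2)·n from λ, plus −2·(0) + 2·(1) = 2 from the rest, must sum to zero.
-2n + 2 = 0, so n = 1.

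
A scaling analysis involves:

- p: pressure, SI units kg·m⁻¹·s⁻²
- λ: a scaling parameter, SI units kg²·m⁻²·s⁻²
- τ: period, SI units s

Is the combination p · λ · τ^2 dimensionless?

no

Sum the exponent of each base dimension across the product:
  M: [p]_M + [λ]_M + 2·[τ]_M = (1) + (2) + 2·(0) = 3
  L: [p]_L + [λ]_L + 2·[τ]_L = (-1) + (-2) + 2·(0) = -3
  T: [p]_T + [λ]_T + 2·[τ]_T = (-2) + (-2) + 2·(1) = -2
Net dimensions [M³ L⁻³ T⁻²] ≠ [1] — not dimensionless.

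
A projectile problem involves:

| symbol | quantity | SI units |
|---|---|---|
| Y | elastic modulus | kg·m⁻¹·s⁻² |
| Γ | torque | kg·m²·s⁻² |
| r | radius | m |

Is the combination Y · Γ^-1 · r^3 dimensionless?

Sum the exponent of each base dimension across the product:
  M: [Y]_M − [Γ]_M + 3·[r]_M = (1) − (1) + 3·(0) = 0
  L: [Y]_L − [Γ]_L + 3·[r]_L = (-1) − (2) + 3·(1) = 0
  T: [Y]_T − [Γ]_T + 3·[r]_T = (-2) − (-2) + 3·(0) = 0
All base exponents vanish — dimensionless.

yes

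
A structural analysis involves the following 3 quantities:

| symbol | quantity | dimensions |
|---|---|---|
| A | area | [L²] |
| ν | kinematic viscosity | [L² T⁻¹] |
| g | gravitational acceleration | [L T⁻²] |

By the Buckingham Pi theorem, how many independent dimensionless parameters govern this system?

There are 3 variables and 2 base dimensions (L, T).
The dimension matrix has rank 2.
Independent dimensionless groups: 3 − 2 = 1.

1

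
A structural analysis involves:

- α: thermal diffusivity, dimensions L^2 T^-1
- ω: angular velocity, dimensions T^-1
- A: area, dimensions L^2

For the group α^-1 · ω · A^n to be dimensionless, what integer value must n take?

Balance the L exponent: (2)·n from A, plus −(2) + (0) = -2 from the rest, must sum to zero.
2n − 2 = 0, so n = 1.

1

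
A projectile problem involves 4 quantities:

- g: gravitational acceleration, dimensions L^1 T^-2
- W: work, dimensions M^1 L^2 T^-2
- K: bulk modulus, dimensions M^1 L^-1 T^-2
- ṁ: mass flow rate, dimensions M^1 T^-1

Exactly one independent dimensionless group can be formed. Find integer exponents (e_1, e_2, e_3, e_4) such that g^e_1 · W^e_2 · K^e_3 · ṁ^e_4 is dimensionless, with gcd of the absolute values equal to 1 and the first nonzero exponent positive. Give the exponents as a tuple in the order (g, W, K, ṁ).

M: e_1·(0) + e_2·(1) + e_3·(1) + e_4·(1) = 0
L: e_1·(1) + e_2·(2) + e_3·(-1) + e_4·(0) = 0
T: e_1·(-2) + e_2·(-2) + e_3·(-2) + e_4·(-1) = 0
Solving this homogeneous linear system for the smallest-integer solution (first nonzero entry positive) gives (1, -1, -1, 2).

(1, -1, -1, 2)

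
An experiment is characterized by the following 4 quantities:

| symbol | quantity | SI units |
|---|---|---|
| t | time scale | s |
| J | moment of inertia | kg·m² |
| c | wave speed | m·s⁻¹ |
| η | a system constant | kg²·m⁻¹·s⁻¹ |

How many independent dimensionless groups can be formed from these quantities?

1

There are 4 variables and 3 base dimensions (M, L, T).
The dimension matrix has rank 3.
Independent dimensionless groups: 4 − 3 = 1.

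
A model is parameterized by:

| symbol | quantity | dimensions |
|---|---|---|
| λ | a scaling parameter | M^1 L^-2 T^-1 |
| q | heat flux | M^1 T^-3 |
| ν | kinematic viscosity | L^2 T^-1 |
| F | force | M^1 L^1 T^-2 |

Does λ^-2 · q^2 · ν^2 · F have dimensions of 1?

no

Sum the exponent of each base dimension across the product:
  M: −2·[λ]_M + 2·[q]_M + 2·[ν]_M + [F]_M = −2·(1) + 2·(1) + 2·(0) + (1) = 1
  L: −2·[λ]_L + 2·[q]_L + 2·[ν]_L + [F]_L = −2·(-2) + 2·(0) + 2·(2) + (1) = 9
  T: −2·[λ]_T + 2·[q]_T + 2·[ν]_T + [F]_T = −2·(-1) + 2·(-3) + 2·(-1) + (-2) = -8
Net dimensions [M L⁹ T⁻⁸] ≠ [1] — not dimensionless.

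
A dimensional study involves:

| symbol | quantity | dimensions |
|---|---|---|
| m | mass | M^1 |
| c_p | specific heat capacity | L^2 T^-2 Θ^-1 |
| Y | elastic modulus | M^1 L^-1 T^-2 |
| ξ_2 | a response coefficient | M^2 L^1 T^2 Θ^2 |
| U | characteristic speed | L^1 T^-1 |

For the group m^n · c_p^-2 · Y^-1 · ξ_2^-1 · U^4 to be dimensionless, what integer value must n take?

3

Balance the M exponent: (1)·n from m, plus −2·(0) − (1) − (2) + 4·(0) = -3 from the rest, must sum to zero.
n − 3 = 0, so n = 3.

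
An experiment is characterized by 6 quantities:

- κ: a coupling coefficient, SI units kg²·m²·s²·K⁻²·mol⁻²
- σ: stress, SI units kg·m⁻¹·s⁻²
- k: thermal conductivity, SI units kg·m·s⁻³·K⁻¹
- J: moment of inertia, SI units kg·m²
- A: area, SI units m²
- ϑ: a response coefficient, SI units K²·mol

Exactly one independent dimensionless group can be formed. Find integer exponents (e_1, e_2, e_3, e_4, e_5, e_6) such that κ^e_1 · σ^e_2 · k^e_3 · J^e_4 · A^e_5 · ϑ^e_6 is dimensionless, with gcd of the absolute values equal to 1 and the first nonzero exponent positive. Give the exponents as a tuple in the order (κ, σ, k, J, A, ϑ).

M: e_1·(2) + e_2·(1) + e_3·(1) + e_4·(1) + e_5·(0) + e_6·(0) = 0
L: e_1·(2) + e_2·(-1) + e_3·(1) + e_4·(2) + e_5·(2) + e_6·(0) = 0
T: e_1·(2) + e_2·(-2) + e_3·(-3) + e_4·(0) + e_5·(0) + e_6·(0) = 0
Θ: e_1·(-2) + e_2·(0) + e_3·(-1) + e_4·(0) + e_5·(0) + e_6·(2) = 0
N: e_1·(-2) + e_2·(0) + e_3·(0) + e_4·(0) + e_5·(0) + e_6·(1) = 0
Solving this homogeneous linear system for the smallest-integer solution (first nonzero entry positive) gives (1, -2, 2, -2, -1, 2).

(1, -2, 2, -2, -1, 2)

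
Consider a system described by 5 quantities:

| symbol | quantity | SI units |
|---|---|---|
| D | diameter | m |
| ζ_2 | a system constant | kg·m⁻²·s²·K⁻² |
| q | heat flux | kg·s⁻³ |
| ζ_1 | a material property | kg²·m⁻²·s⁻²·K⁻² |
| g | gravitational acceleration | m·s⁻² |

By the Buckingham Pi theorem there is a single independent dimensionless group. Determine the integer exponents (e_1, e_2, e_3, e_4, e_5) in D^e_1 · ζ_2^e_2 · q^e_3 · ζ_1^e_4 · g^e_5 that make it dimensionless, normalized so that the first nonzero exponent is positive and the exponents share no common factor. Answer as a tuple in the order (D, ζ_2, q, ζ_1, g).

M: e_1·(0) + e_2·(1) + e_3·(1) + e_4·(2) + e_5·(0) = 0
L: e_1·(1) + e_2·(-2) + e_3·(0) + e_4·(-2) + e_5·(1) = 0
T: e_1·(0) + e_2·(2) + e_3·(-3) + e_4·(-2) + e_5·(-2) = 0
Θ: e_1·(0) + e_2·(-2) + e_3·(0) + e_4·(-2) + e_5·(0) = 0
Solving this homogeneous linear system for the smallest-integer solution (first nonzero entry positive) gives (1, -2, -2, 2, -1).

(1, -2, -2, 2, -1)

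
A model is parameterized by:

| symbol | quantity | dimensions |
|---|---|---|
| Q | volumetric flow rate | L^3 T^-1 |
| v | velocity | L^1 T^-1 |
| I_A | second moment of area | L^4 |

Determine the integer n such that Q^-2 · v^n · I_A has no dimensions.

Balance the L exponent: (1)·n from v, plus −2·(3) + (4) = -2 from the rest, must sum to zero.
n − 2 = 0, so n = 2.

2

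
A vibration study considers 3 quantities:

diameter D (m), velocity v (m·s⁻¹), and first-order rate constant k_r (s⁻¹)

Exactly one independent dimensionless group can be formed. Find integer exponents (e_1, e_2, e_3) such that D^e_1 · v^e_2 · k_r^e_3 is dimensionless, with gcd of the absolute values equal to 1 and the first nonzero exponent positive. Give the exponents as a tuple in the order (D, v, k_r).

L: e_1·(1) + e_2·(1) + e_3·(0) = 0
T: e_1·(0) + e_2·(-1) + e_3·(-1) = 0
Solving this homogeneous linear system for the smallest-integer solution (first nonzero entry positive) gives (1, -1, 1).

(1, -1, 1)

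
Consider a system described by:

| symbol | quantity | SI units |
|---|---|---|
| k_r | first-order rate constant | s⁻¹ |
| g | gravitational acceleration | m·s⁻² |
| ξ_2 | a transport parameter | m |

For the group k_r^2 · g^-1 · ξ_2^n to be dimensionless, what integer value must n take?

Balance the L exponent: (1)·n from ξ_2, plus 2·(0) − (1) = -1 from the rest, must sum to zero.
n − 1 = 0, so n = 1.

1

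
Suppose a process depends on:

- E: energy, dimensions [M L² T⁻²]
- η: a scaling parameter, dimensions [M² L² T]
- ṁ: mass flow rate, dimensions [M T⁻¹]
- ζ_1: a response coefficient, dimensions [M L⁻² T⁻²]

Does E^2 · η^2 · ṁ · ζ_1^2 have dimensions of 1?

Sum the exponent of each base dimension across the product:
  M: 2·[E]_M + 2·[η]_M + [ṁ]_M + 2·[ζ_1]_M = 2·(1) + 2·(2) + (1) + 2·(1) = 9
  L: 2·[E]_L + 2·[η]_L + [ṁ]_L + 2·[ζ_1]_L = 2·(2) + 2·(2) + (0) + 2·(-2) = 4
  T: 2·[E]_T + 2·[η]_T + [ṁ]_T + 2·[ζ_1]_T = 2·(-2) + 2·(1) + (-1) + 2·(-2) = -7
Net dimensions [M⁹ L⁴ T⁻⁷] ≠ [1] — not dimensionless.

no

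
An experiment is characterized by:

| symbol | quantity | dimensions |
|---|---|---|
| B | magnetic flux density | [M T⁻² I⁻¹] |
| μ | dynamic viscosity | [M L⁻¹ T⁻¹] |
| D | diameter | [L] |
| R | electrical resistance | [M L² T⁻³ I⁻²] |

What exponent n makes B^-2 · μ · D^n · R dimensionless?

Balance the L exponent: (1)·n from D, plus −2·(0) + (-1) + (2) = 1 from the rest, must sum to zero.
n + 1 = 0, so n = -1.

-1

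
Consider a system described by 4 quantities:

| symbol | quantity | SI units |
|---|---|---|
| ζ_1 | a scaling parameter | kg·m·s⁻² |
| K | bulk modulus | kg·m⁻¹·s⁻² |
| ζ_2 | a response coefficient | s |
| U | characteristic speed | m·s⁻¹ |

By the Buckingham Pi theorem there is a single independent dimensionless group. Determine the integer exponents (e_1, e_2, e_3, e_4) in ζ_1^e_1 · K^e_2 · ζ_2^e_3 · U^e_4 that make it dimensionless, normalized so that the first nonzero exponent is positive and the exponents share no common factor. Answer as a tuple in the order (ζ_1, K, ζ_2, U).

M: e_1·(1) + e_2·(1) + e_3·(0) + e_4·(0) = 0
L: e_1·(1) + e_2·(-1) + e_3·(0) + e_4·(1) = 0
T: e_1·(-2) + e_2·(-2) + e_3·(1) + e_4·(-1) = 0
Solving this homogeneous linear system for the smallest-integer solution (first nonzero entry positive) gives (1, -1, -2, -2).

(1, -1, -2, -2)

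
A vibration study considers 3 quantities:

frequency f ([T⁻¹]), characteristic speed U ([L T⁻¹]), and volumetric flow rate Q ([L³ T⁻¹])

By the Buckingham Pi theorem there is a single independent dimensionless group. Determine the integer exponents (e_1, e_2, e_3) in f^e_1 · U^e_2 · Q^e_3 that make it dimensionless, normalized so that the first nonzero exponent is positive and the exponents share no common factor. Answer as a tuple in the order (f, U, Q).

(2, -3, 1)

L: e_1·(0) + e_2·(1) + e_3·(3) = 0
T: e_1·(-1) + e_2·(-1) + e_3·(-1) = 0
Solving this homogeneous linear system for the smallest-integer solution (first nonzero entry positive) gives (2, -3, 1).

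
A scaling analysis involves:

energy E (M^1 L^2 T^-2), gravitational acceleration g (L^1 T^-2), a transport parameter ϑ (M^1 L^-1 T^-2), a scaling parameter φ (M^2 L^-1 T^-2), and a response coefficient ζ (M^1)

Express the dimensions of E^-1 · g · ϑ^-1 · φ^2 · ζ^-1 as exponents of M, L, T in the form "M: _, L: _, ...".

Collect each base-dimension exponent across the product:
  M: −(1) + (0) − (1) + 2·(2) − (1) = 1
  L: −(2) + (1) − (-1) + 2·(-1) − (0) = -2
  T: −(-2) + (-2) − (-2) + 2·(-2) − (0) = -2
So the dimensions are [M L⁻² T⁻²].

M: 1, L: -2, T: -2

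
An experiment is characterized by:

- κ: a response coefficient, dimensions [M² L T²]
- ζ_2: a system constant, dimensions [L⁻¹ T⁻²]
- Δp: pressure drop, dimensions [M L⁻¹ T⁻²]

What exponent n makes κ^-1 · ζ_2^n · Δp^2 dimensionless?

-3

Balance the L exponent: (-1)·n from ζ_2, plus −(1) + 2·(-1) = -3 from the rest, must sum to zero.
−n − 3 = 0, so n = -3.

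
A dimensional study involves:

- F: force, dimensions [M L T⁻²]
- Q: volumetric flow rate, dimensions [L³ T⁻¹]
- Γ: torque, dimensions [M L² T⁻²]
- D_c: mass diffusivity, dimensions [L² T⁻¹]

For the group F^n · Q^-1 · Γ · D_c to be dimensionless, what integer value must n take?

Balance the M exponent: (1)·n from F, plus −(0) + (1) + (0) = 1 from the rest, must sum to zero.
n + 1 = 0, so n = -1.

-1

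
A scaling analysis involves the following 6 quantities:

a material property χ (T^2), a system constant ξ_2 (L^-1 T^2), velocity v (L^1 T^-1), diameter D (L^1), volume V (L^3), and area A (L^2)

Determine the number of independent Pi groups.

There are 6 variables and 2 base dimensions (L, T).
The dimension matrix has rank 2.
Independent dimensionless groups: 6 − 2 = 4.

4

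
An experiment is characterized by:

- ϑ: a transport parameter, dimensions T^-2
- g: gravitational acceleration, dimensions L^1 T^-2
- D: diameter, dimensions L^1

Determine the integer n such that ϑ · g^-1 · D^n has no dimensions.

1

Balance the L exponent: (1)·n from D, plus (0) − (1) = -1 from the rest, must sum to zero.
n − 1 = 0, so n = 1.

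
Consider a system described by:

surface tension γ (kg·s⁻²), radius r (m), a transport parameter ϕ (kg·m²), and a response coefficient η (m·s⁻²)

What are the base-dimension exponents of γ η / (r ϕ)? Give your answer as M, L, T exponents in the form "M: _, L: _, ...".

Collect each base-dimension exponent across the product:
  M: (1) − (0) − (1) + (0) = 0
  L: (0) − (1) − (2) + (1) = -2
  T: (-2) − (0) − (0) + (-2) = -4
So the dimensions are [L⁻² T⁻⁴].

M: 0, L: -2, T: -4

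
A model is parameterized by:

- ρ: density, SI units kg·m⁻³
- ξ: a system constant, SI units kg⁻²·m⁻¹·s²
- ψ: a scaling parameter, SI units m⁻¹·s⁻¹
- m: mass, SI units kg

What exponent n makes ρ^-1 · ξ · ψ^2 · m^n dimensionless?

Balance the M exponent: (1)·n from m, plus −(1) + (-2) + 2·(0) = -3 from the rest, must sum to zero.
n − 3 = 0, so n = 3.

3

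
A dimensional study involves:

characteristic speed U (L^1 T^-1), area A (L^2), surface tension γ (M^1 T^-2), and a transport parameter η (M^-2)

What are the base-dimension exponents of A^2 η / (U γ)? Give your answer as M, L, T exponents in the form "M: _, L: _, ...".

M: -3, L: 3, T: 3

Collect each base-dimension exponent across the product:
  M: −(0) + 2·(0) − (1) + (-2) = -3
  L: −(1) + 2·(2) − (0) + (0) = 3
  T: −(-1) + 2·(0) − (-2) + (0) = 3
So the dimensions are [M⁻³ L³ T³].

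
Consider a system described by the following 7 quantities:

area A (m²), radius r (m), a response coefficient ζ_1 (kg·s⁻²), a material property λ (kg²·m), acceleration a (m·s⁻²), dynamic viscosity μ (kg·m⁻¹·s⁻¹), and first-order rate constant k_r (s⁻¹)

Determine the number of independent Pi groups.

4

There are 7 variables and 3 base dimensions (M, L, T).
The dimension matrix has rank 3.
Independent dimensionless groups: 7 − 3 = 4.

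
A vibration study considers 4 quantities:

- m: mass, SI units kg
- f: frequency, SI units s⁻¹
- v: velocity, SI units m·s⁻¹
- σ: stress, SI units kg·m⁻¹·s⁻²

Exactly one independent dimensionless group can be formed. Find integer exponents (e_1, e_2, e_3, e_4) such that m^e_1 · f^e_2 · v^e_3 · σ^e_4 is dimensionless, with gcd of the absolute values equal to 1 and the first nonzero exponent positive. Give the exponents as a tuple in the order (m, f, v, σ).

(1, 3, -1, -1)

M: e_1·(1) + e_2·(0) + e_3·(0) + e_4·(1) = 0
L: e_1·(0) + e_2·(0) + e_3·(1) + e_4·(-1) = 0
T: e_1·(0) + e_2·(-1) + e_3·(-1) + e_4·(-2) = 0
Solving this homogeneous linear system for the smallest-integer solution (first nonzero entry positive) gives (1, 3, -1, -1).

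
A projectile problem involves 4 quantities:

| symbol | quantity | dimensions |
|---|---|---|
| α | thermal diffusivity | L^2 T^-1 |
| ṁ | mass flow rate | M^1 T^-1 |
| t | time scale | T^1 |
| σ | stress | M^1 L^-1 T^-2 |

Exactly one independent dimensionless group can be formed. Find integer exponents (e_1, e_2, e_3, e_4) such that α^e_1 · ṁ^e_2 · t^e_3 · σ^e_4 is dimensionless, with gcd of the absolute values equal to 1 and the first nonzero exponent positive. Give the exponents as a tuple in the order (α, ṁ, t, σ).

(1, -2, 3, 2)

M: e_1·(0) + e_2·(1) + e_3·(0) + e_4·(1) = 0
L: e_1·(2) + e_2·(0) + e_3·(0) + e_4·(-1) = 0
T: e_1·(-1) + e_2·(-1) + e_3·(1) + e_4·(-2) = 0
Solving this homogeneous linear system for the smallest-integer solution (first nonzero entry positive) gives (1, -2, 3, 2).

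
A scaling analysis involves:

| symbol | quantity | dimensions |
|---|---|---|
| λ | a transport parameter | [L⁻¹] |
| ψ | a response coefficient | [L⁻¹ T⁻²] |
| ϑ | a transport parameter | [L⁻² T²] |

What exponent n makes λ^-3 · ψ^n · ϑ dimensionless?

1

Balance the L exponent: (-1)·n from ψ, plus −3·(-1) + (-2) = 1 from the rest, must sum to zero.
−n + 1 = 0, so n = 1.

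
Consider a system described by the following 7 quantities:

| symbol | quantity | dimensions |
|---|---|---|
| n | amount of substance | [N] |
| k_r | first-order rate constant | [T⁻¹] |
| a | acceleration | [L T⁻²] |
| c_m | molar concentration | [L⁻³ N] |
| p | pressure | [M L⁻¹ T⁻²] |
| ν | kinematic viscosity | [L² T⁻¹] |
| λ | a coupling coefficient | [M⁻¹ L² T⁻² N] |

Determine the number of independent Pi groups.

There are 7 variables and 4 base dimensions (M, L, T, N).
The dimension matrix has rank 4.
Independent dimensionless groups: 7 − 4 = 3.

3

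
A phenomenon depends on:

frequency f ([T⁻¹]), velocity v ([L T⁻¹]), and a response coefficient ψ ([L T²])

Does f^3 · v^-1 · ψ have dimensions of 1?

Sum the exponent of each base dimension across the product:
  M: 3·[f]_M − [v]_M + [ψ]_M = 3·(0) − (0) + (0) = 0
  L: 3·[f]_L − [v]_L + [ψ]_L = 3·(0) − (1) + (1) = 0
  T: 3·[f]_T − [v]_T + [ψ]_T = 3·(-1) − (-1) + (2) = 0
All base exponents vanish — dimensionless.

yes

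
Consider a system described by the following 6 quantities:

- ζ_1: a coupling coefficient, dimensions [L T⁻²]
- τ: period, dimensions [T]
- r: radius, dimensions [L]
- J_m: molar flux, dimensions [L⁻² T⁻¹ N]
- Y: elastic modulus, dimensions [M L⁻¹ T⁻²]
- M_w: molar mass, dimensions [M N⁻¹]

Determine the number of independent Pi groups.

2

There are 6 variables and 4 base dimensions (M, L, T, N).
The dimension matrix has rank 4.
Independent dimensionless groups: 6 − 4 = 2.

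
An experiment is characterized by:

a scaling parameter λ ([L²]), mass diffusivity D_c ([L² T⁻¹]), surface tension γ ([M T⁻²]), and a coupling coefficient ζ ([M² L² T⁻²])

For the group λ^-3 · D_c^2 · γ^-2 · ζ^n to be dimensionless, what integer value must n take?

Balance the M exponent: (2)·n from ζ, plus −3·(0) + 2·(0) − 2·(1) = -2 from the rest, must sum to zero.
2n − 2 = 0, so n = 1.

1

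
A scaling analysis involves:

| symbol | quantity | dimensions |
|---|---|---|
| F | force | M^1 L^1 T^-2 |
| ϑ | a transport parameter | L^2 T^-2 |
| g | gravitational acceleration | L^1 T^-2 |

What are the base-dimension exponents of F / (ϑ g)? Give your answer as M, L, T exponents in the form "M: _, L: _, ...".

M: 1, L: -2, T: 2

Collect each base-dimension exponent across the product:
  M: (1) − (0) − (0) = 1
  L: (1) − (2) − (1) = -2
  T: (-2) − (-2) − (-2) = 2
So the dimensions are [M L⁻² T²].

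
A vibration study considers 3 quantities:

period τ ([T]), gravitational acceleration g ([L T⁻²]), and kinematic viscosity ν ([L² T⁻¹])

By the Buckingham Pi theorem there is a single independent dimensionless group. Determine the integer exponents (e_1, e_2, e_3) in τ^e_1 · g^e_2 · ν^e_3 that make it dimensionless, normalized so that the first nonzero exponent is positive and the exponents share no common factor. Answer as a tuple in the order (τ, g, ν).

L: e_1·(0) + e_2·(1) + e_3·(2) = 0
T: e_1·(1) + e_2·(-2) + e_3·(-1) = 0
Solving this homogeneous linear system for the smallest-integer solution (first nonzero entry positive) gives (3, 2, -1).

(3, 2, -1)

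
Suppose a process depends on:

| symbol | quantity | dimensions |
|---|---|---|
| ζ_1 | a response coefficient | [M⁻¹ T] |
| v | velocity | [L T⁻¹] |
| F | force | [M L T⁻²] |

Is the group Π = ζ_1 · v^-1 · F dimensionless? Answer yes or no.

yes

Sum the exponent of each base dimension across the product:
  M: [ζ_1]_M − [v]_M + [F]_M = (-1) − (0) + (1) = 0
  L: [ζ_1]_L − [v]_L + [F]_L = (0) − (1) + (1) = 0
  T: [ζ_1]_T − [v]_T + [F]_T = (1) − (-1) + (-2) = 0
All base exponents vanish — dimensionless.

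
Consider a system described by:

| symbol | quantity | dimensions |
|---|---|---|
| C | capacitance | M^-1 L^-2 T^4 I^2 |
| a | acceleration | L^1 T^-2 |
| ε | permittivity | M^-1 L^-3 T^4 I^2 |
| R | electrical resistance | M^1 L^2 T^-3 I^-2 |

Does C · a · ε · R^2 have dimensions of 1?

Sum the exponent of each base dimension across the product:
  M: [C]_M + [a]_M + [ε]_M + 2·[R]_M = (-1) + (0) + (-1) + 2·(1) = 0
  L: [C]_L + [a]_L + [ε]_L + 2·[R]_L = (-2) + (1) + (-3) + 2·(2) = 0
  T: [C]_T + [a]_T + [ε]_T + 2·[R]_T = (4) + (-2) + (4) + 2·(-3) = 0
  I: [C]_I + [a]_I + [ε]_I + 2·[R]_I = (2) + (0) + (2) + 2·(-2) = 0
All base exponents vanish — dimensionless.

yes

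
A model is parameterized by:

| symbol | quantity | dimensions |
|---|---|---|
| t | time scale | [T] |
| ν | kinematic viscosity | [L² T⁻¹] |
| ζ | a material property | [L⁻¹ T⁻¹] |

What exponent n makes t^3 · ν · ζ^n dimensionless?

Balance the L exponent: (-1)·n from ζ, plus 3·(0) + (2) = 2 from the rest, must sum to zero.
−n + 2 = 0, so n = 2.

2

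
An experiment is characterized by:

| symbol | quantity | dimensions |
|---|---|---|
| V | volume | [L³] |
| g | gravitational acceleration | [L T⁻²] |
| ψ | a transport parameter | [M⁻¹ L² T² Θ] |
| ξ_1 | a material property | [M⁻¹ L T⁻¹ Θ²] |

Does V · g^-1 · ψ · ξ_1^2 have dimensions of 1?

no

Sum the exponent of each base dimension across the product:
  M: [V]_M − [g]_M + [ψ]_M + 2·[ξ_1]_M = (0) − (0) + (-1) + 2·(-1) = -3
  L: [V]_L − [g]_L + [ψ]_L + 2·[ξ_1]_L = (3) − (1) + (2) + 2·(1) = 6
  T: [V]_T − [g]_T + [ψ]_T + 2·[ξ_1]_T = (0) − (-2) + (2) + 2·(-1) = 2
  Θ: [V]_Θ − [g]_Θ + [ψ]_Θ + 2·[ξ_1]_Θ = (0) − (0) + (1) + 2·(2) = 5
Net dimensions [M⁻³ L⁶ T² Θ⁵] ≠ [1] — not dimensionless.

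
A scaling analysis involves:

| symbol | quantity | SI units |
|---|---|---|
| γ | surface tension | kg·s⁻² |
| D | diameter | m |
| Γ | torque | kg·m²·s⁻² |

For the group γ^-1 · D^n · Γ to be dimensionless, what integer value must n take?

-2

Balance the L exponent: (1)·n from D, plus −(0) + (2) = 2 from the rest, must sum to zero.
n + 2 = 0, so n = -2.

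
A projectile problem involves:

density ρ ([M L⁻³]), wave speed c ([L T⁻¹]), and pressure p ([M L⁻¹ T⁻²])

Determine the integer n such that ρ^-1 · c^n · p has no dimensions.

Balance the L exponent: (1)·n from c, plus −(-3) + (-1) = 2 from the rest, must sum to zero.
n + 2 = 0, so n = -2.

-2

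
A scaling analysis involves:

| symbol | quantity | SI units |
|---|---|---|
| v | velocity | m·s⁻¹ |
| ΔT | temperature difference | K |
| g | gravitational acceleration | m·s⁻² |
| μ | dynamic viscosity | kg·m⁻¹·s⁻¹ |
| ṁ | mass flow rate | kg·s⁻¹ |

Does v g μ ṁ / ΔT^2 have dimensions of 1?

no

Sum the exponent of each base dimension across the product:
  M: [v]_M − 2·[ΔT]_M + [g]_M + [μ]_M + [ṁ]_M = (0) − 2·(0) + (0) + (1) + (1) = 2
  L: [v]_L − 2·[ΔT]_L + [g]_L + [μ]_L + [ṁ]_L = (1) − 2·(0) + (1) + (-1) + (0) = 1
  T: [v]_T − 2·[ΔT]_T + [g]_T + [μ]_T + [ṁ]_T = (-1) − 2·(0) + (-2) + (-1) + (-1) = -5
  Θ: [v]_Θ − 2·[ΔT]_Θ + [g]_Θ + [μ]_Θ + [ṁ]_Θ = (0) − 2·(1) + (0) + (0) + (0) = -2
Net dimensions [M² L T⁻⁵ Θ⁻²] ≠ [1] — not dimensionless.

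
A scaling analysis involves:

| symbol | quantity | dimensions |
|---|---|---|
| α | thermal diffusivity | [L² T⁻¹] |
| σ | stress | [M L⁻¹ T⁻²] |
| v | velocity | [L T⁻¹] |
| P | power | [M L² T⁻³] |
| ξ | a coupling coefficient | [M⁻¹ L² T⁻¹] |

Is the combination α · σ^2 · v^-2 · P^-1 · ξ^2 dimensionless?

no

Sum the exponent of each base dimension across the product:
  M: [α]_M + 2·[σ]_M − 2·[v]_M − [P]_M + 2·[ξ]_M = (0) + 2·(1) − 2·(0) − (1) + 2·(-1) = -1
  L: [α]_L + 2·[σ]_L − 2·[v]_L − [P]_L + 2·[ξ]_L = (2) + 2·(-1) − 2·(1) − (2) + 2·(2) = 0
  T: [α]_T + 2·[σ]_T − 2·[v]_T − [P]_T + 2·[ξ]_T = (-1) + 2·(-2) − 2·(-1) − (-3) + 2·(-1) = -2
Net dimensions [M⁻¹ T⁻²] ≠ [1] — not dimensionless.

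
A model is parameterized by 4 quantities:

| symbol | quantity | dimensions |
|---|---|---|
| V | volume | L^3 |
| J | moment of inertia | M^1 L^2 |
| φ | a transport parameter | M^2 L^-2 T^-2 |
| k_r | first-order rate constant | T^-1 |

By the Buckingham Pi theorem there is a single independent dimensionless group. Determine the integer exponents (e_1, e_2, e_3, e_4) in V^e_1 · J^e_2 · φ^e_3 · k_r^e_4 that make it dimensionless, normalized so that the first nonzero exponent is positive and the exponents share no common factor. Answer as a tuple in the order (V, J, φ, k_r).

(2, -2, 1, -2)

M: e_1·(0) + e_2·(1) + e_3·(2) + e_4·(0) = 0
L: e_1·(3) + e_2·(2) + e_3·(-2) + e_4·(0) = 0
T: e_1·(0) + e_2·(0) + e_3·(-2) + e_4·(-1) = 0
Solving this homogeneous linear system for the smallest-integer solution (first nonzero entry positive) gives (2, -2, 1, -2).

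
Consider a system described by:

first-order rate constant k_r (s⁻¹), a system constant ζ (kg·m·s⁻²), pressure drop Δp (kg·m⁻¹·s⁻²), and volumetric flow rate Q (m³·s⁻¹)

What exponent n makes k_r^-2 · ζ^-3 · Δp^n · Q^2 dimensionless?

Balance the M exponent: (1)·n from Δp, plus −2·(0) − 3·(1) + 2·(0) = -3 from the rest, must sum to zero.
n − 3 = 0, so n = 3.

3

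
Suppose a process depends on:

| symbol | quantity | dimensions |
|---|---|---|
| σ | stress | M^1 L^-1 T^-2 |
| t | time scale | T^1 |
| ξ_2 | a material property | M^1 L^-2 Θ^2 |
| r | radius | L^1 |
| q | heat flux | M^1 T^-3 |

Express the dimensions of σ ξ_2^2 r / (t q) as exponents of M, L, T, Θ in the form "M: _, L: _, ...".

M: 2, L: -4, T: 0, Θ: 4

Collect each base-dimension exponent across the product:
  M: (1) − (0) + 2·(1) + (0) − (1) = 2
  L: (-1) − (0) + 2·(-2) + (1) − (0) = -4
  T: (-2) − (1) + 2·(0) + (0) − (-3) = 0
  Θ: (0) − (0) + 2·(2) + (0) − (0) = 4
So the dimensions are [M² L⁻⁴ Θ⁴].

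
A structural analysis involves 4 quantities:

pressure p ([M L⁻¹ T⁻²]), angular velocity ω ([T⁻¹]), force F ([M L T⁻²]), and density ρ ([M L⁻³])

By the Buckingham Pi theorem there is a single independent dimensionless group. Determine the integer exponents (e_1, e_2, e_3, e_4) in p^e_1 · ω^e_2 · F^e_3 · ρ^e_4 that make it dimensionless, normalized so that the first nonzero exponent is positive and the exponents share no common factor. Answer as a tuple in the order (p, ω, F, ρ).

M: e_1·(1) + e_2·(0) + e_3·(1) + e_4·(1) = 0
L: e_1·(-1) + e_2·(0) + e_3·(1) + e_4·(-3) = 0
T: e_1·(-2) + e_2·(-1) + e_3·(-2) + e_4·(0) = 0
Solving this homogeneous linear system for the smallest-integer solution (first nonzero entry positive) gives (2, -2, -1, -1).

(2, -2, -1, -1)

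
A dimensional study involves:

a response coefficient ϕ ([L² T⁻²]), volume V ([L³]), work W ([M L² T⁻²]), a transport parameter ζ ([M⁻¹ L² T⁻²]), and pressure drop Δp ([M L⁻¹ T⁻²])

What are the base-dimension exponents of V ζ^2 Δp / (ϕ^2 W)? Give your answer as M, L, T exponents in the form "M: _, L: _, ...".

Collect each base-dimension exponent across the product:
  M: −2·(0) + (0) − (1) + 2·(-1) + (1) = -2
  L: −2·(2) + (3) − (2) + 2·(2) + (-1) = 0
  T: −2·(-2) + (0) − (-2) + 2·(-2) + (-2) = 0
So the dimensions are [M⁻²].

M: -2, L: 0, T: 0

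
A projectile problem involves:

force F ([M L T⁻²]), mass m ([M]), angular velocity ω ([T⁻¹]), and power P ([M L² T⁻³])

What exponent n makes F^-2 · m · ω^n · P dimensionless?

1

Balance the T exponent: (-1)·n from ω, plus −2·(-2) + (0) + (-3) = 1 from the rest, must sum to zero.
−n + 1 = 0, so n = 1.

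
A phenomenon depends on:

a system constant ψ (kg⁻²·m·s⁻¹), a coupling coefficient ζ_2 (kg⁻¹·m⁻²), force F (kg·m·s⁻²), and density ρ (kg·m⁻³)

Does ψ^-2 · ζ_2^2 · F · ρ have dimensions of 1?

no

Sum the exponent of each base dimension across the product:
  M: −2·[ψ]_M + 2·[ζ_2]_M + [F]_M + [ρ]_M = −2·(-2) + 2·(-1) + (1) + (1) = 4
  L: −2·[ψ]_L + 2·[ζ_2]_L + [F]_L + [ρ]_L = −2·(1) + 2·(-2) + (1) + (-3) = -8
  T: −2·[ψ]_T + 2·[ζ_2]_T + [F]_T + [ρ]_T = −2·(-1) + 2·(0) + (-2) + (0) = 0
Net dimensions [M⁴ L⁻⁸] ≠ [1] — not dimensionless.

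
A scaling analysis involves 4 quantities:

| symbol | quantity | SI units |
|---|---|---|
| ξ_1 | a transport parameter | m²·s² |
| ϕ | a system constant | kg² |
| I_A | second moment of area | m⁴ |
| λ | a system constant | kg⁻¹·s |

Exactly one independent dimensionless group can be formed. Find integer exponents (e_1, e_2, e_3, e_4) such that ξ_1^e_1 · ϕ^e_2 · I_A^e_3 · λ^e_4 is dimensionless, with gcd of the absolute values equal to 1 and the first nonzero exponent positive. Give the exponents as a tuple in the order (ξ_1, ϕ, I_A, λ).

(2, -2, -1, -4)

M: e_1·(0) + e_2·(2) + e_3·(0) + e_4·(-1) = 0
L: e_1·(2) + e_2·(0) + e_3·(4) + e_4·(0) = 0
T: e_1·(2) + e_2·(0) + e_3·(0) + e_4·(1) = 0
Solving this homogeneous linear system for the smallest-integer solution (first nonzero entry positive) gives (2, -2, -1, -4).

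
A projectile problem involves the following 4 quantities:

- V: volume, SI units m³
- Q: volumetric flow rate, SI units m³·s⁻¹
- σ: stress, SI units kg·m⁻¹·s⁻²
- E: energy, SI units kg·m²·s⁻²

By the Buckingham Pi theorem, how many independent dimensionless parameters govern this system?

There are 4 variables and 3 base dimensions (M, L, T).
The dimension matrix has rank 3.
Independent dimensionless groups: 4 − 3 = 1.

1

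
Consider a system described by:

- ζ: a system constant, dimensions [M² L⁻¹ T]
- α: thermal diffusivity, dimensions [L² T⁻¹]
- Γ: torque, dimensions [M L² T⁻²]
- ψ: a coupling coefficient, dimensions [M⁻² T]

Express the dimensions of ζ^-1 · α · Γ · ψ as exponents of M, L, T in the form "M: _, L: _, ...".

M: -3, L: 5, T: -3

Collect each base-dimension exponent across the product:
  M: −(2) + (0) + (1) + (-2) = -3
  L: −(-1) + (2) + (2) + (0) = 5
  T: −(1) + (-1) + (-2) + (1) = -3
So the dimensions are [M⁻³ L⁵ T⁻³].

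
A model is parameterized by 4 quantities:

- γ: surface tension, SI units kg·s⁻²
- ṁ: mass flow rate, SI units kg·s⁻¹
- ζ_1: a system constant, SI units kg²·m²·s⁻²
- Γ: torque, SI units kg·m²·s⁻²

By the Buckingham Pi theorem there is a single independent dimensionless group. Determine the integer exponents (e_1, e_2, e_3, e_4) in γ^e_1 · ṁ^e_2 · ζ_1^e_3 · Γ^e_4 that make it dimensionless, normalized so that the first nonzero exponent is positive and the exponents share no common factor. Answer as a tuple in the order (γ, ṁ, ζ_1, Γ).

M: e_1·(1) + e_2·(1) + e_3·(2) + e_4·(1) = 0
L: e_1·(0) + e_2·(0) + e_3·(2) + e_4·(2) = 0
T: e_1·(-2) + e_2·(-1) + e_3·(-2) + e_4·(-2) = 0
Solving this homogeneous linear system for the smallest-integer solution (first nonzero entry positive) gives (1, -2, 1, -1).

(1, -2, 1, -1)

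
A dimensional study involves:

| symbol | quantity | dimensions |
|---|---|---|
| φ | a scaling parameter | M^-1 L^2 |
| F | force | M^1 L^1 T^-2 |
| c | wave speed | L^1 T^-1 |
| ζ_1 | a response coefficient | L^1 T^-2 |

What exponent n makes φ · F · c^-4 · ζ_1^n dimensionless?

1

Balance the L exponent: (1)·n from ζ_1, plus (2) + (1) − 4·(1) = -1 from the rest, must sum to zero.
n − 1 = 0, so n = 1.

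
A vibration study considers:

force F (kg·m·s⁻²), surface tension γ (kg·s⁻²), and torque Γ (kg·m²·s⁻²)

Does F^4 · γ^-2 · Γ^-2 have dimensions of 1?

yes

Sum the exponent of each base dimension across the product:
  M: 4·[F]_M − 2·[γ]_M − 2·[Γ]_M = 4·(1) − 2·(1) − 2·(1) = 0
  L: 4·[F]_L − 2·[γ]_L − 2·[Γ]_L = 4·(1) − 2·(0) − 2·(2) = 0
  T: 4·[F]_T − 2·[γ]_T − 2·[Γ]_T = 4·(-2) − 2·(-2) − 2·(-2) = 0
All base exponents vanish — dimensionless.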